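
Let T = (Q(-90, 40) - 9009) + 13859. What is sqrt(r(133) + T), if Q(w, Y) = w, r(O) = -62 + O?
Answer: sqrt(4831) ≈ 69.505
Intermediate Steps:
T = 4760 (T = (-90 - 9009) + 13859 = -9099 + 13859 = 4760)
sqrt(r(133) + T) = sqrt((-62 + 133) + 4760) = sqrt(71 + 4760) = sqrt(4831)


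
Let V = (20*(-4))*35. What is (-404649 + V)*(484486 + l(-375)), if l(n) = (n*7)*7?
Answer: -189916460839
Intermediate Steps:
V = -2800 (V = -80*35 = -2800)
l(n) = 49*n (l(n) = (7*n)*7 = 49*n)
(-404649 + V)*(484486 + l(-375)) = (-404649 - 2800)*(484486 + 49*(-375)) = -407449*(484486 - 18375) = -407449*466111 = -189916460839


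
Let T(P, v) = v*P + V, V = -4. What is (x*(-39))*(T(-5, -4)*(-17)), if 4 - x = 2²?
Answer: 0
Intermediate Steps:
T(P, v) = -4 + P*v (T(P, v) = v*P - 4 = P*v - 4 = -4 + P*v)
x = 0 (x = 4 - 1*2² = 4 - 1*4 = 4 - 4 = 0)
(x*(-39))*(T(-5, -4)*(-17)) = (0*(-39))*((-4 - 5*(-4))*(-17)) = 0*((-4 + 20)*(-17)) = 0*(16*(-17)) = 0*(-272) = 0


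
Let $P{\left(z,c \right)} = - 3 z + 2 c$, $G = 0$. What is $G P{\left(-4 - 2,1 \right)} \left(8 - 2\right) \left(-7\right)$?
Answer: $0$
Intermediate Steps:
$G P{\left(-4 - 2,1 \right)} \left(8 - 2\right) \left(-7\right) = 0 \left(- 3 \left(-4 - 2\right) + 2 \cdot 1\right) \left(8 - 2\right) \left(-7\right) = 0 \left(- 3 \left(-4 - 2\right) + 2\right) 6 \left(-7\right) = 0 \left(\left(-3\right) \left(-6\right) + 2\right) \left(-42\right) = 0 \left(18 + 2\right) \left(-42\right) = 0 \cdot 20 \left(-42\right) = 0 \left(-42\right) = 0$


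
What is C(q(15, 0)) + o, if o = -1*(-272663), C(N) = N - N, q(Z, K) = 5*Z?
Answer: 272663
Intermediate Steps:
C(N) = 0
o = 272663
C(q(15, 0)) + o = 0 + 272663 = 272663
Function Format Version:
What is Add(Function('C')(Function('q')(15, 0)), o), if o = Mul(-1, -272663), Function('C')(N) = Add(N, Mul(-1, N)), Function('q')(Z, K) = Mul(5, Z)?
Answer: 272663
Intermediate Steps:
Function('C')(N) = 0
o = 272663
Add(Function('C')(Function('q')(15, 0)), o) = Add(0, 272663) = 272663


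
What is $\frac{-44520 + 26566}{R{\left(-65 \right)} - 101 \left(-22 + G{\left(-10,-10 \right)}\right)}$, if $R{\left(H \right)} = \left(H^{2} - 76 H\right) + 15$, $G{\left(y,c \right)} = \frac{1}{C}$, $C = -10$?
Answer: $- \frac{179540}{114121} \approx -1.5732$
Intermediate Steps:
$G{\left(y,c \right)} = - \frac{1}{10}$ ($G{\left(y,c \right)} = \frac{1}{-10} = - \frac{1}{10}$)
$R{\left(H \right)} = 15 + H^{2} - 76 H$
$\frac{-44520 + 26566}{R{\left(-65 \right)} - 101 \left(-22 + G{\left(-10,-10 \right)}\right)} = \frac{-44520 + 26566}{\left(15 + \left(-65\right)^{2} - -4940\right) - 101 \left(-22 - \frac{1}{10}\right)} = - \frac{17954}{\left(15 + 4225 + 4940\right) - - \frac{22321}{10}} = - \frac{17954}{9180 + \frac{22321}{10}} = - \frac{17954}{\frac{114121}{10}} = \left(-17954\right) \frac{10}{114121} = - \frac{179540}{114121}$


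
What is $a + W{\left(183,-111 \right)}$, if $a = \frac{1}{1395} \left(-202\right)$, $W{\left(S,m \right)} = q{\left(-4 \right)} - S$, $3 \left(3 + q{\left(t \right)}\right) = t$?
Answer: $- \frac{261532}{1395} \approx -187.48$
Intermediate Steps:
$q{\left(t \right)} = -3 + \frac{t}{3}$
$W{\left(S,m \right)} = - \frac{13}{3} - S$ ($W{\left(S,m \right)} = \left(-3 + \frac{1}{3} \left(-4\right)\right) - S = \left(-3 - \frac{4}{3}\right) - S = - \frac{13}{3} - S$)
$a = - \frac{202}{1395}$ ($a = \frac{1}{1395} \left(-202\right) = - \frac{202}{1395} \approx -0.1448$)
$a + W{\left(183,-111 \right)} = - \frac{202}{1395} - \frac{562}{3} = - \frac{261532}{1395}$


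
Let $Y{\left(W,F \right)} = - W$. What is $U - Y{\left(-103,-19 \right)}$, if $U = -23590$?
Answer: $-23693$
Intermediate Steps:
$U - Y{\left(-103,-19 \right)} = -23590 - \left(-1\right) \left(-103\right) = -23590 - 103 = -23693$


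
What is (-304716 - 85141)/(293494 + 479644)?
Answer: -389857/773138 ≈ -0.50425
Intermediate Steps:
(-304716 - 85141)/(293494 + 479644) = -389857/773138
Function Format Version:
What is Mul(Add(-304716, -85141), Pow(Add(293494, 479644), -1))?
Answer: Rational(-389857, 773138) ≈ -0.50425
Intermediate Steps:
Mul(Add(-304716, -85141), Pow(Add(293494, 479644), -1)) = Mul(-389857, Pow(773138, -1)) = Mul(-389857, Rational(1, 773138)) = Rational(-389857, 773138)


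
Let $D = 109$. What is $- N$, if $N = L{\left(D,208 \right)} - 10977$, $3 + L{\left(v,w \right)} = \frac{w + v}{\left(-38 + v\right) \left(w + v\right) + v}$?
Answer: $\frac{248323363}{22616} \approx 10980.0$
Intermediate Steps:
$L{\left(v,w \right)} = -3 + \frac{v + w}{v + \left(-38 + v\right) \left(v + w\right)}$ ($L{\left(v,w \right)} = -3 + \frac{w + v}{\left(-38 + v\right) \left(w + v\right) + v} = -3 + \frac{v + w}{\left(-38 + v\right) \left(v + w\right) + v} = -3 + \frac{v + w}{v + \left(-38 + v\right) \left(v + w\right)}$)
$N = - \frac{248323363}{22616}$ ($N = \frac{- 3 \cdot 109^{2} + 112 \cdot 109 + 115 \cdot 208 - 327 \cdot 208}{109^{2} - 7904 - 4033 + 109 \cdot 208} - 10977 = \frac{\left(-3\right) 11881 + 12208 + 23920 - 68016}{11881 - 7904 - 4033 + 22672} - 10977 = \frac{-35643 + 12208 + 23920 - 68016}{22616} - 10977 = \frac{1}{22616} \left(-67531\right) - 10977 = - \frac{67531}{22616} - 10977 = - \frac{248323363}{22616} \approx -10980.0$)
$- N = \left(-1\right) \left(- \frac{248323363}{22616}\right) = \frac{248323363}{22616}$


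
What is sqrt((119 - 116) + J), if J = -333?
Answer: I*sqrt(330) ≈ 18.166*I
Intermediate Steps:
sqrt((119 - 116) + J) = sqrt((119 - 116) - 333) = sqrt(3 - 333) = sqrt(-330) = I*sqrt(330)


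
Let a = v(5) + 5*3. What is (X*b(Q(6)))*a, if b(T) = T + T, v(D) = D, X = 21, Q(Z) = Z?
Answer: 5040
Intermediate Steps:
b(T) = 2*T
a = 20 (a = 5 + 5*3 = 5 + 15 = 20)
(X*b(Q(6)))*a = (21*(2*6))*20 = (21*12)*20 = 252*20 = 5040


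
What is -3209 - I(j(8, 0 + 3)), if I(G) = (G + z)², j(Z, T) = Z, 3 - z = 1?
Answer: -3309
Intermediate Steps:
z = 2 (z = 3 - 1*1 = 3 - 1 = 2)
I(G) = (2 + G)² (I(G) = (G + 2)² = (2 + G)²)
-3209 - I(j(8, 0 + 3)) = -3209 - (2 + 8)² = -3209 - 1*10² = -3209 - 1*100 = -3209 - 100 = -3309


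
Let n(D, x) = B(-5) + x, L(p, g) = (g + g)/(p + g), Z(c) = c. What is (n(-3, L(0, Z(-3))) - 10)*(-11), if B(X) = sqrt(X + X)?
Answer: 88 - 11*I*sqrt(10) ≈ 88.0 - 34.785*I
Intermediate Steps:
L(p, g) = 2*g/(g + p) (L(p, g) = (2*g)/(g + p) = 2*g/(g + p))
B(X) = sqrt(2)*sqrt(X) (B(X) = sqrt(2*X) = sqrt(2)*sqrt(X))
n(D, x) = x + I*sqrt(10) (n(D, x) = sqrt(2)*sqrt(-5) + x = sqrt(2)*(I*sqrt(5)) + x = I*sqrt(10) + x = x + I*sqrt(10))
(n(-3, L(0, Z(-3))) - 10)*(-11) = ((2*(-3)/(-3 + 0) + I*sqrt(10)) - 10)*(-11) = ((2*(-3)/(-3) + I*sqrt(10)) - 10)*(-11) = ((2*(-3)*(-1/3) + I*sqrt(10)) - 10)*(-11) = ((2 + I*sqrt(10)) - 10)*(-11) = (-8 + I*sqrt(10))*(-11) = 88 - 11*I*sqrt(10)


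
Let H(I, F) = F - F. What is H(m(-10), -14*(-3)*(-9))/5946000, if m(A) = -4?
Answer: 0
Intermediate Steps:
H(I, F) = 0
H(m(-10), -14*(-3)*(-9))/5946000 = 0/5946000 = 0*(1/5946000) = 0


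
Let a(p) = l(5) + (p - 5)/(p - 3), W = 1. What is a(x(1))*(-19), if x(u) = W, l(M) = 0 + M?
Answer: -133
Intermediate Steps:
l(M) = M
x(u) = 1
a(p) = 5 + (-5 + p)/(-3 + p) (a(p) = 5 + (p - 5)/(p - 3) = 5 + (-5 + p)/(-3 + p))
a(x(1))*(-19) = (2*(-10 + 3*1)/(-3 + 1))*(-19) = (2*(-10 + 3)/(-2))*(-19) = (2*(-½)*(-7))*(-19) = 7*(-19) = -133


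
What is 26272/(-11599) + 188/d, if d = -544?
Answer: -4118145/1577464 ≈ -2.6106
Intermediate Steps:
26272/(-11599) + 188/d = 26272/(-11599) + 188/(-544) = 26272*(-1/11599) + 188*(-1/544) = -26272/11599 - 47/136 = -4118145/1577464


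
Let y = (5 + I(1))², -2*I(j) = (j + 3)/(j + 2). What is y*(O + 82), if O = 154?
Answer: 39884/9 ≈ 4431.6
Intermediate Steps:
I(j) = -(3 + j)/(2*(2 + j)) (I(j) = -(j + 3)/(2*(j + 2)) = -(3 + j)/(2*(2 + j)))
y = 169/9 (y = (5 + (-3 - 1*1)/(2*(2 + 1)))² = (5 + (½)*(-3 - 1)/3)² = (5 + (½)*(⅓)*(-4))² = (5 - ⅔)² = (13/3)² = 169/9 ≈ 18.778)
y*(O + 82) = 169*(154 + 82)/9 = (169/9)*236 = 39884/9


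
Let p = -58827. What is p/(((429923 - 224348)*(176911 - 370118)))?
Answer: 19609/13239509675 ≈ 1.4811e-6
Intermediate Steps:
p/(((429923 - 224348)*(176911 - 370118))) = -58827*1/((176911 - 370118)*(429923 - 224348)) = -58827/(205575*(-193207)) = -58827/(-39718529025) = -58827*(-1/39718529025) = 19609/13239509675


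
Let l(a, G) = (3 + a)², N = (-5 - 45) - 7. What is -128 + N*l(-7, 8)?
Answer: -1040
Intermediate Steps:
N = -57 (N = -50 - 7 = -57)
-128 + N*l(-7, 8) = -128 - 57*(3 - 7)² = -128 - 57*(-4)² = -128 - 57*16 = -128 - 912 = -1040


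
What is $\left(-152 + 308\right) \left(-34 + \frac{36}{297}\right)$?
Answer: $- \frac{58136}{11} \approx -5285.1$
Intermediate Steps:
$\left(-152 + 308\right) \left(-34 + \frac{36}{297}\right) = 156 \left(-34 + 36 \cdot \frac{1}{297}\right) = 156 \left(-34 + \frac{4}{33}\right) = 156 \left(- \frac{1118}{33}\right) = - \frac{58136}{11}$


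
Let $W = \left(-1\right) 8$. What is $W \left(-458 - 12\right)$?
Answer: $3760$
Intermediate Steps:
$W = -8$
$W \left(-458 - 12\right) = - 8 \left(-458 - 12\right) = \left(-8\right) \left(-470\right) = 3760$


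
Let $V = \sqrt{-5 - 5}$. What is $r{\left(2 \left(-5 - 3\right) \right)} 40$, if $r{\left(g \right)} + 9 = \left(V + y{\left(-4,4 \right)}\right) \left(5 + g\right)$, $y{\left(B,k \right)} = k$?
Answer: $-2120 - 440 i \sqrt{10} \approx -2120.0 - 1391.4 i$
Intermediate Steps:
$V = i \sqrt{10}$ ($V = \sqrt{-10} = i \sqrt{10} \approx 3.1623 i$)
$r{\left(g \right)} = -9 + \left(4 + i \sqrt{10}\right) \left(5 + g\right)$ ($r{\left(g \right)} = -9 + \left(i \sqrt{10} + 4\right) \left(5 + g\right) = -9 + \left(4 + i \sqrt{10}\right) \left(5 + g\right)$)
$r{\left(2 \left(-5 - 3\right) \right)} 40 = \left(11 + 4 \cdot 2 \left(-5 - 3\right) + 5 i \sqrt{10} + i 2 \left(-5 - 3\right) \sqrt{10}\right) 40 = \left(11 + 4 \cdot 2 \left(-8\right) + 5 i \sqrt{10} + i 2 \left(-8\right) \sqrt{10}\right) 40 = \left(11 + 4 \left(-16\right) + 5 i \sqrt{10} + i \left(-16\right) \sqrt{10}\right) 40 = \left(11 - 64 + 5 i \sqrt{10} - 16 i \sqrt{10}\right) 40 = \left(-53 - 11 i \sqrt{10}\right) 40 = -2120 - 440 i \sqrt{10}$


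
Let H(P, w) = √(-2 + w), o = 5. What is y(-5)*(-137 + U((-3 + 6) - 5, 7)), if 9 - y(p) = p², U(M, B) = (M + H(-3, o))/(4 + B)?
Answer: 24144/11 - 16*√3/11 ≈ 2192.4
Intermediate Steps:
U(M, B) = (M + √3)/(4 + B) (U(M, B) = (M + √(-2 + 5))/(4 + B) = (M + √3)/(4 + B))
y(p) = 9 - p²
y(-5)*(-137 + U((-3 + 6) - 5, 7)) = (9 - 1*(-5)²)*(-137 + (((-3 + 6) - 5) + √3)/(4 + 7)) = (9 - 1*25)*(-137 + ((3 - 5) + √3)/11) = (9 - 25)*(-137 + (-2 + √3)/11) = -16*(-137 + (-2/11 + √3/11)) = -16*(-1509/11 + √3/11) = 24144/11 - 16*√3/11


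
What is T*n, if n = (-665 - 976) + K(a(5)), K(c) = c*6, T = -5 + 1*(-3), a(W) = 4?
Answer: 12936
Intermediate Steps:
T = -8 (T = -5 - 3 = -8)
K(c) = 6*c
n = -1617 (n = (-665 - 976) + 6*4 = -1641 + 24 = -1617)
T*n = -8*(-1617) = 12936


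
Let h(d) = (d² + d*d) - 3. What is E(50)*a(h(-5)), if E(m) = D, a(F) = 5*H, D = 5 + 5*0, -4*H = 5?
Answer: -125/4 ≈ -31.250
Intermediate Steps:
H = -5/4 (H = -¼*5 = -5/4 ≈ -1.2500)
D = 5 (D = 5 + 0 = 5)
h(d) = -3 + 2*d² (h(d) = (d² + d²) - 3 = 2*d² - 3 = -3 + 2*d²)
a(F) = -25/4 (a(F) = 5*(-5/4) = -25/4)
E(m) = 5
E(50)*a(h(-5)) = 5*(-25/4) = -125/4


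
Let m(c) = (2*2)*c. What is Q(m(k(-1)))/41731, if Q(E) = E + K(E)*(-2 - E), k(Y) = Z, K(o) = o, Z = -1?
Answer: -12/41731 ≈ -0.00028756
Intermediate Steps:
k(Y) = -1
m(c) = 4*c
Q(E) = E + E*(-2 - E)
Q(m(k(-1)))/41731 = ((4*(-1))*(-1 - 4*(-1)))/41731 = -4*(-1 - 1*(-4))*(1/41731) = -4*(-1 + 4)*(1/41731) = -4*3*(1/41731) = -12*1/41731 = -12/41731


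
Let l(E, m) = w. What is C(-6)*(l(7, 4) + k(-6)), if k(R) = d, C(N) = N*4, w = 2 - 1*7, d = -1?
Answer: 144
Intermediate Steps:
w = -5 (w = 2 - 7 = -5)
l(E, m) = -5
C(N) = 4*N
k(R) = -1
C(-6)*(l(7, 4) + k(-6)) = (4*(-6))*(-5 - 1) = -24*(-6) = 144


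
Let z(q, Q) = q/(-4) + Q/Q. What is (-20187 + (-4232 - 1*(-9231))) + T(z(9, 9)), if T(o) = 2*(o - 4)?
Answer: -30397/2 ≈ -15199.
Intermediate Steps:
z(q, Q) = 1 - q/4 (z(q, Q) = q*(-1/4) + 1 = -q/4 + 1 = 1 - q/4)
T(o) = -8 + 2*o (T(o) = 2*(-4 + o) = -8 + 2*o)
(-20187 + (-4232 - 1*(-9231))) + T(z(9, 9)) = (-20187 + (-4232 - 1*(-9231))) + (-8 + 2*(1 - 1/4*9)) = (-20187 + (-4232 + 9231)) + (-8 + 2*(1 - 9/4)) = (-20187 + 4999) + (-8 + 2*(-5/4)) = -15188 + (-8 - 5/2) = -15188 - 21/2 = -30397/2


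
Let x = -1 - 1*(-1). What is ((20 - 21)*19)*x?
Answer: 0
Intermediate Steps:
x = 0 (x = -1 + 1 = 0)
((20 - 21)*19)*x = ((20 - 21)*19)*0 = -1*19*0 = -19*0 = 0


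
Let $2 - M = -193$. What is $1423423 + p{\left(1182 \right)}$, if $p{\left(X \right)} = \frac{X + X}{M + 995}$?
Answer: $\frac{846937867}{595} \approx 1.4234 \cdot 10^{6}$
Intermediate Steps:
$M = 195$ ($M = 2 - -193 = 2 + 193 = 195$)
$p{\left(X \right)} = \frac{X}{595}$ ($p{\left(X \right)} = \frac{X + X}{195 + 995} = \frac{2 X}{1190} = 2 X \frac{1}{1190} = \frac{X}{595}$)
$1423423 + p{\left(1182 \right)} = 1423423 + \frac{1}{595} \cdot 1182 = 1423423 + \frac{1182}{595} = \frac{846937867}{595}$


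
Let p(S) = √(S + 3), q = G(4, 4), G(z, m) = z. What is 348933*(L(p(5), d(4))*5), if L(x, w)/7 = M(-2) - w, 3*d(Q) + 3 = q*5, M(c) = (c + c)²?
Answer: 126197435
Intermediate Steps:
q = 4
M(c) = 4*c² (M(c) = (2*c)² = 4*c²)
p(S) = √(3 + S)
d(Q) = 17/3 (d(Q) = -1 + (4*5)/3 = -1 + (⅓)*20 = -1 + 20/3 = 17/3)
L(x, w) = 112 - 7*w (L(x, w) = 7*(4*(-2)² - w) = 7*(4*4 - w) = 7*(16 - w) = 112 - 7*w)
348933*(L(p(5), d(4))*5) = 348933*((112 - 7*17/3)*5) = 348933*((112 - 119/3)*5) = 348933*((217/3)*5) = 348933*(1085/3) = 126197435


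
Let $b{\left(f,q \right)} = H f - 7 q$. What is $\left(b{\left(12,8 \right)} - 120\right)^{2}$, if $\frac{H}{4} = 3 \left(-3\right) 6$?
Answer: $7661824$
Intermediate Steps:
$H = -216$ ($H = 4 \cdot 3 \left(-3\right) 6 = 4 \left(\left(-9\right) 6\right) = 4 \left(-54\right) = -216$)
$b{\left(f,q \right)} = - 216 f - 7 q$
$\left(b{\left(12,8 \right)} - 120\right)^{2} = \left(\left(\left(-216\right) 12 - 56\right) - 120\right)^{2} = \left(\left(-2592 - 56\right) - 120\right)^{2} = \left(-2648 - 120\right)^{2} = \left(-2768\right)^{2} = 7661824$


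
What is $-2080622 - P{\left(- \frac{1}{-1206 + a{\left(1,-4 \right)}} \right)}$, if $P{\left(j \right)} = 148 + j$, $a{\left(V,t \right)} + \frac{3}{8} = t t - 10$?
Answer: $- \frac{19981634318}{9603} \approx -2.0808 \cdot 10^{6}$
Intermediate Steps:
$a{\left(V,t \right)} = - \frac{83}{8} + t^{2}$ ($a{\left(V,t \right)} = - \frac{3}{8} + \left(t t - 10\right) = - \frac{3}{8} + \left(t^{2} - 10\right) = - \frac{3}{8} + \left(-10 + t^{2}\right) = - \frac{83}{8} + t^{2}$)
$-2080622 - P{\left(- \frac{1}{-1206 + a{\left(1,-4 \right)}} \right)} = -2080622 - \left(148 - \frac{1}{-1206 - \left(\frac{83}{8} - \left(-4\right)^{2}\right)}\right) = -2080622 - \left(148 - \frac{1}{-1206 + \left(- \frac{83}{8} + 16\right)}\right) = -2080622 - \left(148 - \frac{1}{-1206 + \frac{45}{8}}\right) = -2080622 - \left(148 - \frac{1}{- \frac{9603}{8}}\right) = -2080622 - \left(148 - - \frac{8}{9603}\right) = -2080622 - \left(148 + \frac{8}{9603}\right) = -2080622 - \frac{1421252}{9603} = - \frac{19981634318}{9603}$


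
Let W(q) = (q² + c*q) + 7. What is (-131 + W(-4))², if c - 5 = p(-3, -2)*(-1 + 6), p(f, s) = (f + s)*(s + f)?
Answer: 394384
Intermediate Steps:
p(f, s) = (f + s)² (p(f, s) = (f + s)*(f + s) = (f + s)²)
c = 130 (c = 5 + (-3 - 2)²*(-1 + 6) = 5 + (-5)²*5 = 5 + 25*5 = 5 + 125 = 130)
W(q) = 7 + q² + 130*q (W(q) = (q² + 130*q) + 7 = 7 + q² + 130*q)
(-131 + W(-4))² = (-131 + (7 + (-4)² + 130*(-4)))² = (-131 + (7 + 16 - 520))² = (-131 - 497)² = (-628)² = 394384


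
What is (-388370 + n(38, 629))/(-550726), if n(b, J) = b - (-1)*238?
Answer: 194047/275363 ≈ 0.70469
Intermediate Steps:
n(b, J) = 238 + b (n(b, J) = b - 1*(-238) = b + 238 = 238 + b)
(-388370 + n(38, 629))/(-550726) = (-388370 + (238 + 38))/(-550726) = (-388370 + 276)*(-1/550726) = -388094*(-1/550726) = 194047/275363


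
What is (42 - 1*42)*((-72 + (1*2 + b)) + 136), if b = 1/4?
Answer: 0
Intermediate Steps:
b = 1/4 ≈ 0.25000
(42 - 1*42)*((-72 + (1*2 + b)) + 136) = (42 - 1*42)*((-72 + (1*2 + 1/4)) + 136) = (42 - 42)*((-72 + (2 + 1/4)) + 136) = 0*((-72 + 9/4) + 136) = 0*(-279/4 + 136) = 0*(265/4) = 0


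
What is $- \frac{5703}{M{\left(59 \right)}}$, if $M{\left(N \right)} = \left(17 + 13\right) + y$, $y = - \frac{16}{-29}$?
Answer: $- \frac{165387}{886} \approx -186.67$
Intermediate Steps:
$y = \frac{16}{29}$ ($y = \left(-16\right) \left(- \frac{1}{29}\right) = \frac{16}{29} \approx 0.55172$)
$M{\left(N \right)} = \frac{886}{29}$ ($M{\left(N \right)} = \left(17 + 13\right) + \frac{16}{29} = 30 + \frac{16}{29} = \frac{886}{29}$)
$- \frac{5703}{M{\left(59 \right)}} = - \frac{5703}{\frac{886}{29}} = \left(-5703\right) \frac{29}{886} = - \frac{165387}{886}$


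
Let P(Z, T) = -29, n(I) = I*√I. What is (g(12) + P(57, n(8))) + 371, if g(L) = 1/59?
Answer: 20179/59 ≈ 342.02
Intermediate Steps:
n(I) = I^(3/2)
g(L) = 1/59
(g(12) + P(57, n(8))) + 371 = (1/59 - 29) + 371 = -1710/59 + 371 = 20179/59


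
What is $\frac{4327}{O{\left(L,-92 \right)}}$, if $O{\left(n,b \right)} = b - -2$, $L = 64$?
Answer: $- \frac{4327}{90} \approx -48.078$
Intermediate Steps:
$O{\left(n,b \right)} = 2 + b$ ($O{\left(n,b \right)} = b + 2 = 2 + b$)
$\frac{4327}{O{\left(L,-92 \right)}} = \frac{4327}{2 - 92} = \frac{4327}{-90} = 4327 \left(- \frac{1}{90}\right) = - \frac{4327}{90}$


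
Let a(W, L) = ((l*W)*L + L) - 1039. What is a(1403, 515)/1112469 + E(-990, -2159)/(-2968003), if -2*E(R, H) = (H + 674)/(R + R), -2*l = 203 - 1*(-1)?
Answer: -1749937272281329/26414490635256 ≈ -66.249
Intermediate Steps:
l = -102 (l = -(203 - 1*(-1))/2 = -(203 + 1)/2 = -1/2*204 = -102)
E(R, H) = -(674 + H)/(4*R) (E(R, H) = -(H + 674)/(2*(R + R)) = -(674 + H)/(2*(2*R)) = -(674 + H)*1/(2*R)/2 = -(674 + H)/(4*R))
a(W, L) = -1039 + L - 102*L*W (a(W, L) = ((-102*W)*L + L) - 1039 = (-102*L*W + L) - 1039 = (L - 102*L*W) - 1039 = -1039 + L - 102*L*W)
a(1403, 515)/1112469 + E(-990, -2159)/(-2968003) = (-1039 + 515 - 102*515*1403)/1112469 + ((1/4)*(-674 - 1*(-2159))/(-990))/(-2968003) = (-1039 + 515 - 73699590)*(1/1112469) + ((1/4)*(-1/990)*(-674 + 2159))*(-1/2968003) = -73700114*1/1112469 + ((1/4)*(-1/990)*1485)*(-1/2968003) = -73700114/1112469 - 3/8*(-1/2968003) = -73700114/1112469 + 3/23744024 = -1749937272281329/26414490635256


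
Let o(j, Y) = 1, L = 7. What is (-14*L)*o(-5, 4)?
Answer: -98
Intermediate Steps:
(-14*L)*o(-5, 4) = -14*7*1 = -98*1 = -98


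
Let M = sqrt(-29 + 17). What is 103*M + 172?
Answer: 172 + 206*I*sqrt(3) ≈ 172.0 + 356.8*I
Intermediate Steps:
M = 2*I*sqrt(3) (M = sqrt(-12) = 2*I*sqrt(3) ≈ 3.4641*I)
103*M + 172 = 103*(2*I*sqrt(3)) + 172 = 206*I*sqrt(3) + 172 = 172 + 206*I*sqrt(3)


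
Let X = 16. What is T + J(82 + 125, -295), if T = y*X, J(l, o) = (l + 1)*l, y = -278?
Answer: 38608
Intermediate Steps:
J(l, o) = l*(1 + l) (J(l, o) = (1 + l)*l = l*(1 + l))
T = -4448 (T = -278*16 = -4448)
T + J(82 + 125, -295) = -4448 + (82 + 125)*(1 + (82 + 125)) = -4448 + 207*(1 + 207) = -4448 + 207*208 = -4448 + 43056 = 38608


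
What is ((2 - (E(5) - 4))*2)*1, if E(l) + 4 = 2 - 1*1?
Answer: 18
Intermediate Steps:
E(l) = -3 (E(l) = -4 + (2 - 1*1) = -4 + (2 - 1) = -4 + 1 = -3)
((2 - (E(5) - 4))*2)*1 = ((2 - (-3 - 4))*2)*1 = ((2 - 1*(-7))*2)*1 = ((2 + 7)*2)*1 = (9*2)*1 = 18*1 = 18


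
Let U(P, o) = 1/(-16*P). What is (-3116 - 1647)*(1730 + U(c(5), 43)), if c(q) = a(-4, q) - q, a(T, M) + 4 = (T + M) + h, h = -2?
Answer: -1318403163/160 ≈ -8.2400e+6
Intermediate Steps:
a(T, M) = -6 + M + T (a(T, M) = -4 + ((T + M) - 2) = -4 + ((M + T) - 2) = -4 + (-2 + M + T) = -6 + M + T)
c(q) = -10 (c(q) = (-6 + q - 4) - q = (-10 + q) - q = -10)
U(P, o) = -1/(16*P)
(-3116 - 1647)*(1730 + U(c(5), 43)) = (-3116 - 1647)*(1730 - 1/16/(-10)) = -4763*(1730 - 1/16*(-1/10)) = -4763*(1730 + 1/160) = -4763*276801/160 = -1318403163/160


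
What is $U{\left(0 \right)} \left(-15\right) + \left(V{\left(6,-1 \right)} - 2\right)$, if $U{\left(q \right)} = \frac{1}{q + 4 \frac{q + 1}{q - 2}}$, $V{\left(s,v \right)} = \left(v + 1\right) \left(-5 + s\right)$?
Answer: $\frac{11}{2} \approx 5.5$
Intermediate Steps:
$V{\left(s,v \right)} = \left(1 + v\right) \left(-5 + s\right)$
$U{\left(q \right)} = \frac{1}{q + \frac{4 \left(1 + q\right)}{-2 + q}}$ ($U{\left(q \right)} = \frac{1}{q + 4 \frac{1 + q}{-2 + q}} = \frac{1}{q + \frac{4 \left(1 + q\right)}{-2 + q}}$)
$U{\left(0 \right)} \left(-15\right) + \left(V{\left(6,-1 \right)} - 2\right) = \frac{-2 + 0}{4 + 0^{2} + 2 \cdot 0} \left(-15\right) + \left(\left(-5 + 6 - -5 + 6 \left(-1\right)\right) - 2\right) = \frac{1}{4 + 0 + 0} \left(-2\right) \left(-15\right) + \left(\left(-5 + 6 + 5 - 6\right) - 2\right) = \frac{1}{4} \left(-2\right) \left(-15\right) + \left(0 - 2\right) = \frac{1}{4} \left(-2\right) \left(-15\right) - 2 = \left(- \frac{1}{2}\right) \left(-15\right) - 2 = \frac{15}{2} - 2 = \frac{11}{2}$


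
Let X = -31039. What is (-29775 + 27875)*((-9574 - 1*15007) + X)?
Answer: 105678000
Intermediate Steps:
(-29775 + 27875)*((-9574 - 1*15007) + X) = (-29775 + 27875)*((-9574 - 1*15007) - 31039) = -1900*((-9574 - 15007) - 31039) = -1900*(-24581 - 31039) = -1900*(-55620) = 105678000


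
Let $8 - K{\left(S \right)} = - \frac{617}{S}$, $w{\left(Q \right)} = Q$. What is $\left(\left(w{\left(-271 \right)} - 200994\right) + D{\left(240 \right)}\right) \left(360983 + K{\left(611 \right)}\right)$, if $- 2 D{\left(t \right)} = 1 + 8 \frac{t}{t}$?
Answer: $- \frac{44393232286801}{611} \approx -7.2657 \cdot 10^{10}$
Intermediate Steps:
$K{\left(S \right)} = 8 + \frac{617}{S}$ ($K{\left(S \right)} = 8 - - \frac{617}{S} = 8 + \frac{617}{S}$)
$D{\left(t \right)} = - \frac{9}{2}$ ($D{\left(t \right)} = - \frac{1 + 8 \frac{t}{t}}{2} = - \frac{1 + 8 \cdot 1}{2} = - \frac{1 + 8}{2} = \left(- \frac{1}{2}\right) 9 = - \frac{9}{2}$)
$\left(\left(w{\left(-271 \right)} - 200994\right) + D{\left(240 \right)}\right) \left(360983 + K{\left(611 \right)}\right) = \left(\left(-271 - 200994\right) - \frac{9}{2}\right) \left(360983 + \left(8 + \frac{617}{611}\right)\right) = \left(\left(-271 - 200994\right) - \frac{9}{2}\right) \left(360983 + \left(8 + 617 \cdot \frac{1}{611}\right)\right) = \left(-201265 - \frac{9}{2}\right) \left(360983 + \left(8 + \frac{617}{611}\right)\right) = - \frac{402539 \left(360983 + \frac{5505}{611}\right)}{2} = \left(- \frac{402539}{2}\right) \frac{220566118}{611} = - \frac{44393232286801}{611}$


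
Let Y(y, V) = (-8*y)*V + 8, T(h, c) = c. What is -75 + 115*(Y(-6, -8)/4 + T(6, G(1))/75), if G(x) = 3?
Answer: -54402/5 ≈ -10880.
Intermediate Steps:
Y(y, V) = 8 - 8*V*y (Y(y, V) = -8*V*y + 8 = 8 - 8*V*y)
-75 + 115*(Y(-6, -8)/4 + T(6, G(1))/75) = -75 + 115*((8 - 8*(-8)*(-6))/4 + 3/75) = -75 + 115*((8 - 384)*(¼) + 3*(1/75)) = -75 + 115*(-376*¼ + 1/25) = -75 + 115*(-94 + 1/25) = -75 + 115*(-2349/25) = -75 - 54027/5 = -54402/5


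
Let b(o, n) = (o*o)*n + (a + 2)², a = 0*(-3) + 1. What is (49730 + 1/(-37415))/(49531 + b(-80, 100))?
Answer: 1860647949/25799139100 ≈ 0.072121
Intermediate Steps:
a = 1 (a = 0 + 1 = 1)
b(o, n) = 9 + n*o² (b(o, n) = (o*o)*n + (1 + 2)² = o²*n + 3² = n*o² + 9 = 9 + n*o²)
(49730 + 1/(-37415))/(49531 + b(-80, 100)) = (49730 + 1/(-37415))/(49531 + (9 + 100*(-80)²)) = (49730 - 1/37415)/(49531 + (9 + 100*6400)) = 1860647949/(37415*(49531 + (9 + 640000))) = 1860647949/(37415*(49531 + 640009)) = (1860647949/37415)/689540 = (1860647949/37415)*(1/689540) = 1860647949/25799139100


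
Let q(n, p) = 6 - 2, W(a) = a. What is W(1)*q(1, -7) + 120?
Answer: 124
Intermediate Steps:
q(n, p) = 4
W(1)*q(1, -7) + 120 = 1*4 + 120 = 4 + 120 = 124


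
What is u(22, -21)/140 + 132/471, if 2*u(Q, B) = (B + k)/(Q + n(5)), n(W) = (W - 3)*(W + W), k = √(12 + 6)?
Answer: 24483/87920 + √2/3920 ≈ 0.27883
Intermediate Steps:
k = 3*√2 (k = √18 = 3*√2 ≈ 4.2426)
n(W) = 2*W*(-3 + W) (n(W) = (-3 + W)*(2*W) = 2*W*(-3 + W))
u(Q, B) = (B + 3*√2)/(2*(20 + Q)) (u(Q, B) = ((B + 3*√2)/(Q + 2*5*(-3 + 5)))/2 = ((B + 3*√2)/(Q + 2*5*2))/2 = ((B + 3*√2)/(Q + 20))/2 = ((B + 3*√2)/(20 + Q))/2 = (B + 3*√2)/(2*(20 + Q)))
u(22, -21)/140 + 132/471 = ((-21 + 3*√2)/(2*(20 + 22)))/140 + 132/471 = ((½)*(-21 + 3*√2)/42)*(1/140) + 132*(1/471) = ((½)*(1/42)*(-21 + 3*√2))*(1/140) + 44/157 = (-¼ + √2/28)*(1/140) + 44/157 = (-1/560 + √2/3920) + 44/157 = 24483/87920 + √2/3920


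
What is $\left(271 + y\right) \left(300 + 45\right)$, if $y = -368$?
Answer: $-33465$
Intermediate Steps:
$\left(271 + y\right) \left(300 + 45\right) = \left(271 - 368\right) \left(300 + 45\right) = \left(-97\right) 345 = -33465$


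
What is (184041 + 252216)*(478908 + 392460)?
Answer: 380140389576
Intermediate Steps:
(184041 + 252216)*(478908 + 392460) = 436257*871368 = 380140389576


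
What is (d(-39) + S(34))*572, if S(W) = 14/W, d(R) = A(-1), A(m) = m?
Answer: -5720/17 ≈ -336.47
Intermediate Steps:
d(R) = -1
(d(-39) + S(34))*572 = (-1 + 14/34)*572 = (-1 + 14*(1/34))*572 = (-1 + 7/17)*572 = -10/17*572 = -5720/17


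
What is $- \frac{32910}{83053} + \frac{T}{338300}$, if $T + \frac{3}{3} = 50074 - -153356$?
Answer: $\frac{5761935737}{28096829900} \approx 0.20507$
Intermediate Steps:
$T = 203429$ ($T = -1 + \left(50074 - -153356\right) = -1 + \left(50074 + 153356\right) = -1 + 203430 = 203429$)
$- \frac{32910}{83053} + \frac{T}{338300} = - \frac{32910}{83053} + \frac{203429}{338300} = \frac{5761935737}{28096829900}$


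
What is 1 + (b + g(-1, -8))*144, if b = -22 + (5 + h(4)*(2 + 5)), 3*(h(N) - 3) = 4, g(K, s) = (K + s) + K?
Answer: 481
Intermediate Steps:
g(K, s) = s + 2*K
h(N) = 13/3 (h(N) = 3 + (⅓)*4 = 3 + 4/3 = 13/3)
b = 40/3 (b = -22 + (5 + 13*(2 + 5)/3) = -22 + (5 + (13/3)*7) = -22 + (5 + 91/3) = -22 + 106/3 = 40/3 ≈ 13.333)
1 + (b + g(-1, -8))*144 = 1 + (40/3 + (-8 + 2*(-1)))*144 = 1 + (40/3 + (-8 - 2))*144 = 1 + (40/3 - 10)*144 = 1 + (10/3)*144 = 1 + 480 = 481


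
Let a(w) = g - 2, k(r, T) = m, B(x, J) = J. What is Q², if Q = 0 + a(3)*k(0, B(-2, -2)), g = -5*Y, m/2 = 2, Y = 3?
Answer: 4624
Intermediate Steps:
m = 4 (m = 2*2 = 4)
k(r, T) = 4
g = -15 (g = -5*3 = -15)
a(w) = -17 (a(w) = -15 - 2 = -17)
Q = -68 (Q = 0 - 17*4 = 0 - 68 = -68)
Q² = (-68)² = 4624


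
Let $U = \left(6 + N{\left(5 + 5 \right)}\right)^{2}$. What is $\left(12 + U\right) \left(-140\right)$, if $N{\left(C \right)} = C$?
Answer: $-37520$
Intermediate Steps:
$U = 256$ ($U = \left(6 + \left(5 + 5\right)\right)^{2} = \left(6 + 10\right)^{2} = 16^{2} = 256$)
$\left(12 + U\right) \left(-140\right) = \left(12 + 256\right) \left(-140\right) = 268 \left(-140\right) = -37520$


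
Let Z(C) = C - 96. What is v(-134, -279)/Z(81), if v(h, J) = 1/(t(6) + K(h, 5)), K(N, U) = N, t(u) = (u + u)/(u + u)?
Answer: 1/1995 ≈ 0.00050125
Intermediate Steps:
t(u) = 1 (t(u) = (2*u)/((2*u)) = (2*u)*(1/(2*u)) = 1)
Z(C) = -96 + C
v(h, J) = 1/(1 + h)
v(-134, -279)/Z(81) = 1/((1 - 134)*(-96 + 81)) = 1/(-133*(-15)) = -1/133*(-1/15) = 1/1995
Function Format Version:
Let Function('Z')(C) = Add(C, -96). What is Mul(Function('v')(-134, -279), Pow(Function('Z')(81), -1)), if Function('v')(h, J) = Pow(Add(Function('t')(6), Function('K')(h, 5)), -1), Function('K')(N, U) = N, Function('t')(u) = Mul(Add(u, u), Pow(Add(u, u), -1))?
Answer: Rational(1, 1995) ≈ 0.00050125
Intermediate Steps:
Function('t')(u) = 1 (Function('t')(u) = Mul(Mul(2, u), Pow(Mul(2, u), -1)) = Mul(Mul(2, u), Mul(Rational(1, 2), Pow(u, -1))) = 1)
Function('Z')(C) = Add(-96, C)
Function('v')(h, J) = Pow(Add(1, h), -1)
Mul(Function('v')(-134, -279), Pow(Function('Z')(81), -1)) = Mul(Pow(Add(1, -134), -1), Pow(Add(-96, 81), -1)) = Mul(Pow(-133, -1), Pow(-15, -1)) = Mul(Rational(-1, 133), Rational(-1, 15)) = Rational(1, 1995)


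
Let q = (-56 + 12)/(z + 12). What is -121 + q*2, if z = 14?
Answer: -1617/13 ≈ -124.38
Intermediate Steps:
q = -22/13 (q = (-56 + 12)/(14 + 12) = -44/26 = -44*1/26 = -22/13 ≈ -1.6923)
-121 + q*2 = -121 - 22/13*2 = -121 - 44/13 = -1617/13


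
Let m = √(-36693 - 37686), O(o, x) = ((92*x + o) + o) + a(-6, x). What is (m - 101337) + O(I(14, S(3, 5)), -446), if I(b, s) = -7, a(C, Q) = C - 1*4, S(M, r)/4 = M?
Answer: -142393 + I*√74379 ≈ -1.4239e+5 + 272.73*I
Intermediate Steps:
S(M, r) = 4*M
a(C, Q) = -4 + C (a(C, Q) = C - 4 = -4 + C)
O(o, x) = -10 + 2*o + 92*x (O(o, x) = ((92*x + o) + o) + (-4 - 6) = ((o + 92*x) + o) - 10 = (2*o + 92*x) - 10 = -10 + 2*o + 92*x)
m = I*√74379 (m = √(-74379) = I*√74379 ≈ 272.73*I)
(m - 101337) + O(I(14, S(3, 5)), -446) = (I*√74379 - 101337) + (-10 + 2*(-7) + 92*(-446)) = (-101337 + I*√74379) + (-10 - 14 - 41032) = (-101337 + I*√74379) - 41056 = -142393 + I*√74379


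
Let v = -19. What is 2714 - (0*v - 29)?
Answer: 2743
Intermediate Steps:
2714 - (0*v - 29) = 2714 - (0*(-19) - 29) = 2714 - (0 - 29) = 2714 - 1*(-29) = 2714 + 29 = 2743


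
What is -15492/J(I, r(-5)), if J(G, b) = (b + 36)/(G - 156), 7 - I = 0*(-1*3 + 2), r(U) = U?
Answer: 2308308/31 ≈ 74462.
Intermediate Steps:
I = 7 (I = 7 - 0*(-1*3 + 2) = 7 - 0*(-3 + 2) = 7 - 0*(-1) = 7 - 1*0 = 7 + 0 = 7)
J(G, b) = (36 + b)/(-156 + G)
-15492/J(I, r(-5)) = -15492*(-156 + 7)/(36 - 5) = -15492/(31/(-149)) = -15492/((-1/149*31)) = -15492/(-31/149) = -15492*(-149/31) = 2308308/31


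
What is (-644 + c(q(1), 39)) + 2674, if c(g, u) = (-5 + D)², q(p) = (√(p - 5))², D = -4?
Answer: 2111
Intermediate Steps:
q(p) = -5 + p (q(p) = (√(-5 + p))² = -5 + p)
c(g, u) = 81 (c(g, u) = (-5 - 4)² = (-9)² = 81)
(-644 + c(q(1), 39)) + 2674 = (-644 + 81) + 2674 = -563 + 2674 = 2111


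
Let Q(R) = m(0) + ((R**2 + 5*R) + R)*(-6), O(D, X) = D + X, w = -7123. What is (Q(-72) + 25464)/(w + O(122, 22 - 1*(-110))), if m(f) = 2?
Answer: 3046/6869 ≈ 0.44344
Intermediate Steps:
Q(R) = 2 - 36*R - 6*R**2 (Q(R) = 2 + ((R**2 + 5*R) + R)*(-6) = 2 + (R**2 + 6*R)*(-6) = 2 + (-36*R - 6*R**2) = 2 - 36*R - 6*R**2)
(Q(-72) + 25464)/(w + O(122, 22 - 1*(-110))) = ((2 - 36*(-72) - 6*(-72)**2) + 25464)/(-7123 + (122 + (22 - 1*(-110)))) = ((2 + 2592 - 6*5184) + 25464)/(-7123 + (122 + (22 + 110))) = ((2 + 2592 - 31104) + 25464)/(-7123 + (122 + 132)) = (-28510 + 25464)/(-7123 + 254) = -3046/(-6869) = -3046*(-1/6869) = 3046/6869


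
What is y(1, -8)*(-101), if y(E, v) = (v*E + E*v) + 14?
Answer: 202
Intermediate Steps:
y(E, v) = 14 + 2*E*v (y(E, v) = (E*v + E*v) + 14 = 2*E*v + 14 = 14 + 2*E*v)
y(1, -8)*(-101) = (14 + 2*1*(-8))*(-101) = (14 - 16)*(-101) = -2*(-101) = 202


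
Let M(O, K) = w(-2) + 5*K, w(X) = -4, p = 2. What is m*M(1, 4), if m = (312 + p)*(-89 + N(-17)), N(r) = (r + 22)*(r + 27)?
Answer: -195936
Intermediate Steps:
N(r) = (22 + r)*(27 + r)
m = -12246 (m = (312 + 2)*(-89 + (594 + (-17)² + 49*(-17))) = 314*(-89 + (594 + 289 - 833)) = 314*(-89 + 50) = 314*(-39) = -12246)
M(O, K) = -4 + 5*K
m*M(1, 4) = -12246*(-4 + 5*4) = -12246*(-4 + 20) = -12246*16 = -195936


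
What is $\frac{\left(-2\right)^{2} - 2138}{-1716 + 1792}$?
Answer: $- \frac{1067}{38} \approx -28.079$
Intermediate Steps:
$\frac{\left(-2\right)^{2} - 2138}{-1716 + 1792} = \frac{4 - 2138}{76} = \left(-2134\right) \frac{1}{76} = - \frac{1067}{38}$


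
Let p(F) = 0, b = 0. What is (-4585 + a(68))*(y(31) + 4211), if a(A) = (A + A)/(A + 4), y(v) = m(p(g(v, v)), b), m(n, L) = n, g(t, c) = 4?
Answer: -173695328/9 ≈ -1.9299e+7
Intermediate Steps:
y(v) = 0
a(A) = 2*A/(4 + A) (a(A) = (2*A)/(4 + A) = 2*A/(4 + A))
(-4585 + a(68))*(y(31) + 4211) = (-4585 + 2*68/(4 + 68))*(0 + 4211) = (-4585 + 2*68/72)*4211 = (-4585 + 2*68*(1/72))*4211 = (-4585 + 17/9)*4211 = -41248/9*4211 = -173695328/9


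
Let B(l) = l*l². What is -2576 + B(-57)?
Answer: -187769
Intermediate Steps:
B(l) = l³
-2576 + B(-57) = -2576 + (-57)³ = -2576 - 185193 = -187769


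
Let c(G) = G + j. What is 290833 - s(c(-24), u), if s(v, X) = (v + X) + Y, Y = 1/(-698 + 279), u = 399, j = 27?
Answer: 121690590/419 ≈ 2.9043e+5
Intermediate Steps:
c(G) = 27 + G (c(G) = G + 27 = 27 + G)
Y = -1/419 (Y = 1/(-419) = -1/419 ≈ -0.0023866)
s(v, X) = -1/419 + X + v (s(v, X) = (v + X) - 1/419 = (X + v) - 1/419 = -1/419 + X + v)
290833 - s(c(-24), u) = 290833 - (-1/419 + 399 + (27 - 24)) = 290833 - (-1/419 + 399 + 3) = 290833 - 1*168437/419 = 290833 - 168437/419 = 121690590/419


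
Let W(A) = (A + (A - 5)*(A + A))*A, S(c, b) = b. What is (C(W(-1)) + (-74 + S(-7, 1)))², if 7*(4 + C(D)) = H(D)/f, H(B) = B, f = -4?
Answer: 4601025/784 ≈ 5868.7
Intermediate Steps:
W(A) = A*(A + 2*A*(-5 + A)) (W(A) = (A + (-5 + A)*(2*A))*A = (A + 2*A*(-5 + A))*A = A*(A + 2*A*(-5 + A)))
C(D) = -4 - D/28 (C(D) = -4 + (D/(-4))/7 = -4 + (D*(-¼))/7 = -4 + (-D/4)/7 = -4 - D/28)
(C(W(-1)) + (-74 + S(-7, 1)))² = ((-4 - (-1)²*(-9 + 2*(-1))/28) + (-74 + 1))² = ((-4 - (-9 - 2)/28) - 73)² = ((-4 - (-11)/28) - 73)² = ((-4 - 1/28*(-11)) - 73)² = ((-4 + 11/28) - 73)² = (-101/28 - 73)² = (-2145/28)² = 4601025/784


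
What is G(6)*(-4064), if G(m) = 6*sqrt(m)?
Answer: -24384*sqrt(6) ≈ -59728.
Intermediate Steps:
G(6)*(-4064) = (6*sqrt(6))*(-4064) = -24384*sqrt(6)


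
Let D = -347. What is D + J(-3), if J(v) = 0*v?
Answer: -347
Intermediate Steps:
J(v) = 0
D + J(-3) = -347 + 0 = -347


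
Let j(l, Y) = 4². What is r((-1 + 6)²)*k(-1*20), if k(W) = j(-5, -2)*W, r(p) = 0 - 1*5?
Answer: 1600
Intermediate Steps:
j(l, Y) = 16
r(p) = -5 (r(p) = 0 - 5 = -5)
k(W) = 16*W
r((-1 + 6)²)*k(-1*20) = -80*(-1*20) = -80*(-20) = -5*(-320) = 1600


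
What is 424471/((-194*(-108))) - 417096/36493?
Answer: 6751224811/764601336 ≈ 8.8297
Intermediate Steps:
424471/((-194*(-108))) - 417096/36493 = 424471/20952 - 417096*1/36493 = 424471*(1/20952) - 417096/36493 = 424471/20952 - 417096/36493 = 6751224811/764601336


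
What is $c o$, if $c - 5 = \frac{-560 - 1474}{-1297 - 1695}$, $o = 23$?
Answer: $\frac{195431}{1496} \approx 130.64$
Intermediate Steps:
$c = \frac{8497}{1496}$ ($c = 5 + \frac{-560 - 1474}{-1297 - 1695} = 5 - \frac{2034}{-2992} = 5 - - \frac{1017}{1496} = 5 + \frac{1017}{1496} = \frac{8497}{1496} \approx 5.6798$)
$c o = \frac{8497}{1496} \cdot 23 = \frac{195431}{1496}$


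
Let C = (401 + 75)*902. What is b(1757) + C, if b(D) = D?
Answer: 431109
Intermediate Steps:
C = 429352 (C = 476*902 = 429352)
b(1757) + C = 1757 + 429352 = 431109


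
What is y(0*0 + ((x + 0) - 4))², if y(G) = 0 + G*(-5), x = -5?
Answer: 2025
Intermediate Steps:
y(G) = -5*G (y(G) = 0 - 5*G = -5*G)
y(0*0 + ((x + 0) - 4))² = (-5*(0*0 + ((-5 + 0) - 4)))² = (-5*(0 + (-5 - 4)))² = (-5*(0 - 9))² = (-5*(-9))² = 45² = 2025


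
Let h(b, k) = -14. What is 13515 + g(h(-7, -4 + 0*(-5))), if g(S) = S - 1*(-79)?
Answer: 13580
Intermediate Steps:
g(S) = 79 + S (g(S) = S + 79 = 79 + S)
13515 + g(h(-7, -4 + 0*(-5))) = 13515 + (79 - 14) = 13515 + 65 = 13580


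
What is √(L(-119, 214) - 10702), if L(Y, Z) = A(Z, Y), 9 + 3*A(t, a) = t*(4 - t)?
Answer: I*√25685 ≈ 160.27*I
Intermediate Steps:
A(t, a) = -3 + t*(4 - t)/3 (A(t, a) = -3 + (t*(4 - t))/3 = -3 + t*(4 - t)/3)
L(Y, Z) = -3 - Z²/3 + 4*Z/3
√(L(-119, 214) - 10702) = √((-3 - ⅓*214² + (4/3)*214) - 10702) = √((-3 - ⅓*45796 + 856/3) - 10702) = √((-3 - 45796/3 + 856/3) - 10702) = √(-14983 - 10702) = √(-25685) = I*√25685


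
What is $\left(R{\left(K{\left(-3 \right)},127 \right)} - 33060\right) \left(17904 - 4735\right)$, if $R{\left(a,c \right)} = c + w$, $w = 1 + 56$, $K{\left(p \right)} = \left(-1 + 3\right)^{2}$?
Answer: $-432944044$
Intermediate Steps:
$K{\left(p \right)} = 4$ ($K{\left(p \right)} = 2^{2} = 4$)
$w = 57$
$R{\left(a,c \right)} = 57 + c$ ($R{\left(a,c \right)} = c + 57 = 57 + c$)
$\left(R{\left(K{\left(-3 \right)},127 \right)} - 33060\right) \left(17904 - 4735\right) = \left(\left(57 + 127\right) - 33060\right) \left(17904 - 4735\right) = \left(184 - 33060\right) 13169 = \left(-32876\right) 13169 = -432944044$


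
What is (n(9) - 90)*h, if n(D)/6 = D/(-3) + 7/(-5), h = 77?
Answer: -44814/5 ≈ -8962.8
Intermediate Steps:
n(D) = -42/5 - 2*D (n(D) = 6*(D/(-3) + 7/(-5)) = 6*(D*(-1/3) + 7*(-1/5)) = 6*(-D/3 - 7/5) = 6*(-7/5 - D/3) = -42/5 - 2*D)
(n(9) - 90)*h = ((-42/5 - 2*9) - 90)*77 = ((-42/5 - 18) - 90)*77 = (-132/5 - 90)*77 = -582/5*77 = -44814/5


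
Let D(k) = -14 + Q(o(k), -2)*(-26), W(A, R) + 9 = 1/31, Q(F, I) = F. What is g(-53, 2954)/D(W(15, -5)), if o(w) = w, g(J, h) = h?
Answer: 45787/3397 ≈ 13.479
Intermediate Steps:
W(A, R) = -278/31 (W(A, R) = -9 + 1/31 = -278/31)
D(k) = -14 - 26*k (D(k) = -14 + k*(-26) = -14 - 26*k)
g(-53, 2954)/D(W(15, -5)) = 2954/(-14 - 26*(-278/31)) = 2954/(-14 + 7228/31) = 2954/(6794/31) = 2954*(31/6794) = 45787/3397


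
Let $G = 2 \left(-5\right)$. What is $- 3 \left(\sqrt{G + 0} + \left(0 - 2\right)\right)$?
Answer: $6 - 3 i \sqrt{10} \approx 6.0 - 9.4868 i$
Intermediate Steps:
$G = -10$
$- 3 \left(\sqrt{G + 0} + \left(0 - 2\right)\right) = - 3 \left(\sqrt{-10 + 0} + \left(0 - 2\right)\right) = - 3 \left(\sqrt{-10} + \left(0 - 2\right)\right) = - 3 \left(i \sqrt{10} - 2\right) = - 3 \left(-2 + i \sqrt{10}\right) = 6 - 3 i \sqrt{10}$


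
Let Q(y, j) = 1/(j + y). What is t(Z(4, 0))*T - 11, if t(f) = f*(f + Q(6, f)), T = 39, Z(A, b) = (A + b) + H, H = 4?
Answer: 17551/7 ≈ 2507.3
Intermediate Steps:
Z(A, b) = 4 + A + b (Z(A, b) = (A + b) + 4 = 4 + A + b)
t(f) = f*(f + 1/(6 + f)) (t(f) = f*(f + 1/(f + 6)) = f*(f + 1/(6 + f)))
t(Z(4, 0))*T - 11 = ((4 + 4 + 0)*(1 + (4 + 4 + 0)*(6 + (4 + 4 + 0)))/(6 + (4 + 4 + 0)))*39 - 11 = (8*(1 + 8*(6 + 8))/(6 + 8))*39 - 11 = (8*(1 + 8*14)/14)*39 - 11 = (8*(1/14)*(1 + 112))*39 - 11 = (8*(1/14)*113)*39 - 11 = (452/7)*39 - 11 = 17628/7 - 11 = 17551/7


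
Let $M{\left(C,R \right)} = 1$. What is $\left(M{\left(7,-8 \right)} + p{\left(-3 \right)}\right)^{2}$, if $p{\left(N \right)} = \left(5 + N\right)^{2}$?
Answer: $25$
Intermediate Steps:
$\left(M{\left(7,-8 \right)} + p{\left(-3 \right)}\right)^{2} = \left(1 + \left(5 - 3\right)^{2}\right)^{2} = \left(1 + 2^{2}\right)^{2} = \left(1 + 4\right)^{2} = 5^{2} = 25$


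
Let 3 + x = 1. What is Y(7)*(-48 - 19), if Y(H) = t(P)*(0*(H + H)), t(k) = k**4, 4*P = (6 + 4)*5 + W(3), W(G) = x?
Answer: 0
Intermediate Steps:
x = -2 (x = -3 + 1 = -2)
W(G) = -2
P = 12 (P = ((6 + 4)*5 - 2)/4 = (10*5 - 2)/4 = (50 - 2)/4 = (1/4)*48 = 12)
Y(H) = 0 (Y(H) = 12**4*(0*(H + H)) = 20736*(0*(2*H)) = 20736*0 = 0)
Y(7)*(-48 - 19) = 0*(-48 - 19) = 0*(-67) = 0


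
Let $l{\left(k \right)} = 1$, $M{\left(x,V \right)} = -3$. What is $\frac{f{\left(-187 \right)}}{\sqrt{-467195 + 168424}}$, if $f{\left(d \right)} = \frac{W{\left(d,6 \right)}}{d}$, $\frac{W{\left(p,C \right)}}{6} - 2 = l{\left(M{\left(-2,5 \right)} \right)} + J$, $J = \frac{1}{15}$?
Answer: $\frac{92 i \sqrt{298771}}{279350885} \approx 0.00018001 i$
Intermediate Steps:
$J = \frac{1}{15} \approx 0.066667$
$W{\left(p,C \right)} = \frac{92}{5}$ ($W{\left(p,C \right)} = 12 + 6 \left(1 + \frac{1}{15}\right) = 12 + 6 \cdot \frac{16}{15} = 12 + \frac{32}{5} = \frac{92}{5}$)
$f{\left(d \right)} = \frac{92}{5 d}$
$\frac{f{\left(-187 \right)}}{\sqrt{-467195 + 168424}} = \frac{\frac{92}{5} \frac{1}{-187}}{\sqrt{-467195 + 168424}} = \frac{\frac{92}{5} \left(- \frac{1}{187}\right)}{\sqrt{-298771}} = - \frac{92}{935 i \sqrt{298771}} = - \frac{92 \left(- \frac{i \sqrt{298771}}{298771}\right)}{935} = \frac{92 i \sqrt{298771}}{279350885}$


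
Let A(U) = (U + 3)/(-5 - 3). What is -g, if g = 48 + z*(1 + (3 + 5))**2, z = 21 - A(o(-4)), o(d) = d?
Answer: -13911/8 ≈ -1738.9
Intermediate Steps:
A(U) = -3/8 - U/8 (A(U) = (3 + U)/(-8) = (3 + U)*(-1/8) = -3/8 - U/8)
z = 167/8 (z = 21 - (-3/8 - 1/8*(-4)) = 21 - (-3/8 + 1/2) = 21 - 1*1/8 = 21 - 1/8 = 167/8 ≈ 20.875)
g = 13911/8 (g = 48 + 167*(1 + (3 + 5))**2/8 = 48 + 167*(1 + 8)**2/8 = 48 + (167/8)*9**2 = 48 + (167/8)*81 = 48 + 13527/8 = 13911/8 ≈ 1738.9)
-g = -1*13911/8 = -13911/8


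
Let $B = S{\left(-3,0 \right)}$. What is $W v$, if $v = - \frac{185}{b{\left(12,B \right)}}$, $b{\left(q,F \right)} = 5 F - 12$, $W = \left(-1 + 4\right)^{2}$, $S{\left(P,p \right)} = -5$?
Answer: $45$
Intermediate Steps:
$B = -5$
$W = 9$ ($W = 3^{2} = 9$)
$b{\left(q,F \right)} = -12 + 5 F$
$v = 5$ ($v = - \frac{185}{-12 + 5 \left(-5\right)} = - \frac{185}{-12 - 25} = - \frac{185}{-37} = \left(-185\right) \left(- \frac{1}{37}\right) = 5$)
$W v = 9 \cdot 5 = 45$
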